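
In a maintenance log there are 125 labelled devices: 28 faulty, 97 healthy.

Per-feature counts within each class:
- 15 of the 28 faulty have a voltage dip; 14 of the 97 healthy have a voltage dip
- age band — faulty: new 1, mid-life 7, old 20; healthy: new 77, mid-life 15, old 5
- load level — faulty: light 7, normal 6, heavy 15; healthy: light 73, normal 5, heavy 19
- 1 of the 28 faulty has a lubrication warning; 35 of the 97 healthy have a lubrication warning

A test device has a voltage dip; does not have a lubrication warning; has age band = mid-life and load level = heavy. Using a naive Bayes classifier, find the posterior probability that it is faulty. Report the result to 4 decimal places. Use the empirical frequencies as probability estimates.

faulty: (28/125) × (15/28) × (7/28) × (15/28) × (27/28) ≈ 0.0154974
healthy: (97/125) × (14/97) × (15/97) × (19/97) × (62/97) ≈ 0.0021684
P(faulty | x) = 0.0154974 / 0.0176658 ≈ 0.8773

0.8773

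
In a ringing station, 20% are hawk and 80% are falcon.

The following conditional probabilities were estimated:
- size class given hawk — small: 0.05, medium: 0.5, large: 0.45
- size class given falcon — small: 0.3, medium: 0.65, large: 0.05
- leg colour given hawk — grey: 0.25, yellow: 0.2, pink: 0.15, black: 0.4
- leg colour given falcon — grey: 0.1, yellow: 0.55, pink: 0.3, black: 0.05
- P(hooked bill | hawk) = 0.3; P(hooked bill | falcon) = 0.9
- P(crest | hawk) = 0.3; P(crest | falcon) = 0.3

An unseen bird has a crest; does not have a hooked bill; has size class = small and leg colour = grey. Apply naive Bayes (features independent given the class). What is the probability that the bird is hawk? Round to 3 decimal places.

hawk: 0.2 × 0.05 × 0.25 × (1−0.3) × 0.3 = 0.000525
falcon: 0.8 × 0.3 × 0.1 × (1−0.9) × 0.3 = 0.00072
P(hawk | x) = 0.000525 / 0.001245 ≈ 0.422

0.422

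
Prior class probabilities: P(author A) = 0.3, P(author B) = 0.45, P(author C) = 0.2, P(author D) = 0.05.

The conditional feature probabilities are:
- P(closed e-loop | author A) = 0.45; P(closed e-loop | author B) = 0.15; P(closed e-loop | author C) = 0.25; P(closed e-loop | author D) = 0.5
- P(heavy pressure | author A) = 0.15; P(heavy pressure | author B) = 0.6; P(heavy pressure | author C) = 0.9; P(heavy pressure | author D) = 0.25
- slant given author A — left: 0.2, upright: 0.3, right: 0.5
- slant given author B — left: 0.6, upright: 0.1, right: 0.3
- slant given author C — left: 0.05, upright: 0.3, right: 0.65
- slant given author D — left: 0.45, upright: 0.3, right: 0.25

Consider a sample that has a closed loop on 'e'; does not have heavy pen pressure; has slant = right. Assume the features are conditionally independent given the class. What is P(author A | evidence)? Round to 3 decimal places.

0.782

author A: 0.3 × 0.45 × (1−0.15) × 0.5 = 0.057375
author B: 0.45 × 0.15 × (1−0.6) × 0.3 = 0.0081
author C: 0.2 × 0.25 × (1−0.9) × 0.65 = 0.00325
author D: 0.05 × 0.5 × (1−0.25) × 0.25 = 0.0046875
P(author A | x) = 0.057375 / 0.0734125 ≈ 0.782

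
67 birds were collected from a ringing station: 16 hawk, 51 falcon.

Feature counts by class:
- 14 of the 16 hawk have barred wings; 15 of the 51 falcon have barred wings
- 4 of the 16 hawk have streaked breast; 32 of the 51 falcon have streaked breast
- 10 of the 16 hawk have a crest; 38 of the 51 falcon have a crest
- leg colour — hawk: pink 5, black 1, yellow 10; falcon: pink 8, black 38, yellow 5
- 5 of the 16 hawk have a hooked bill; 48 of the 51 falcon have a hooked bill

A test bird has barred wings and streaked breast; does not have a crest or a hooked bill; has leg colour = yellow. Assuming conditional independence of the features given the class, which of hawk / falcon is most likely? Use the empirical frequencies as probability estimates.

hawk

hawk: (16/67) × (14/16) × (4/16) × (6/16) × (10/16) × (11/16) ≈ 0.00841739
falcon: (51/67) × (15/51) × (32/51) × (13/51) × (5/51) × (3/51) ≈ 0.0002065
Highest score → hawk.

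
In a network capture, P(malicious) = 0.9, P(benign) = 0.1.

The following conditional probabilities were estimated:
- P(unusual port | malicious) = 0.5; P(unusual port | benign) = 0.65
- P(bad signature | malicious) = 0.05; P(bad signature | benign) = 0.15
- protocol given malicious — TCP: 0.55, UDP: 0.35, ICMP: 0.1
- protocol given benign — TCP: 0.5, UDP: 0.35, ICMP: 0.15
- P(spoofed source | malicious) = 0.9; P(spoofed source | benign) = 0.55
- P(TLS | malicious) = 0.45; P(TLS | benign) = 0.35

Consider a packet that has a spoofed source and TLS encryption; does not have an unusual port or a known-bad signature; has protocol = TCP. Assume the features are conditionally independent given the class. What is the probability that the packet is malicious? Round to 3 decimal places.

malicious: 0.9 × (1−0.5) × (1−0.05) × 0.55 × 0.9 × 0.45 = 0.095225625
benign: 0.1 × (1−0.65) × (1−0.15) × 0.5 × 0.55 × 0.35 = 0.0028634375
P(malicious | x) = 0.095225625 / 0.0980890625 ≈ 0.971

0.971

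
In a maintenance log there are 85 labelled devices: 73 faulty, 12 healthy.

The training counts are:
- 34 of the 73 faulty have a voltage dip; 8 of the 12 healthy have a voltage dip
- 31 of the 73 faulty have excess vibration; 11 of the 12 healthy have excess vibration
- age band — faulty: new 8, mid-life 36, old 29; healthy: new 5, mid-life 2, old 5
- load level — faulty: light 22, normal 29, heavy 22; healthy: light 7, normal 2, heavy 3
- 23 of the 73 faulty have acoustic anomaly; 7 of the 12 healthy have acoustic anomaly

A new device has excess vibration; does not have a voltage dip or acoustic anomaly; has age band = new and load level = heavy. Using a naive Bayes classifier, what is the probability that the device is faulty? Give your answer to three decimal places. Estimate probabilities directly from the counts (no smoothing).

0.702

faulty: (73/85) × (39/73) × (31/73) × (8/73) × (22/73) × (50/73) ≈ 0.00440756
healthy: (12/85) × (4/12) × (11/12) × (5/12) × (3/12) × (5/12) ≈ 0.00187228
P(faulty | x) = 0.00440756 / 0.00627984 ≈ 0.702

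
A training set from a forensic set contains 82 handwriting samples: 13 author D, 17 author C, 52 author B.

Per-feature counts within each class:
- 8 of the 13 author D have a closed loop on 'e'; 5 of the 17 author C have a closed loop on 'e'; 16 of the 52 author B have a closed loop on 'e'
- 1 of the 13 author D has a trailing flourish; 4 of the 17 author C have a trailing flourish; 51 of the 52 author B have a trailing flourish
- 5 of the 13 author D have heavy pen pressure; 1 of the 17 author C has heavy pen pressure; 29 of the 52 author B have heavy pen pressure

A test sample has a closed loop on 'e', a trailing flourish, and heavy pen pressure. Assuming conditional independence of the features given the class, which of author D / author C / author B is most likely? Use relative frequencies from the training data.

author D: (13/82) × (8/13) × (1/13) × (5/13) ≈ 0.00288642
author C: (17/82) × (5/17) × (4/17) × (1/17) ≈ 0.000843953
author B: (52/82) × (16/52) × (51/52) × (29/52) ≈ 0.106725
Highest score → author B.

author B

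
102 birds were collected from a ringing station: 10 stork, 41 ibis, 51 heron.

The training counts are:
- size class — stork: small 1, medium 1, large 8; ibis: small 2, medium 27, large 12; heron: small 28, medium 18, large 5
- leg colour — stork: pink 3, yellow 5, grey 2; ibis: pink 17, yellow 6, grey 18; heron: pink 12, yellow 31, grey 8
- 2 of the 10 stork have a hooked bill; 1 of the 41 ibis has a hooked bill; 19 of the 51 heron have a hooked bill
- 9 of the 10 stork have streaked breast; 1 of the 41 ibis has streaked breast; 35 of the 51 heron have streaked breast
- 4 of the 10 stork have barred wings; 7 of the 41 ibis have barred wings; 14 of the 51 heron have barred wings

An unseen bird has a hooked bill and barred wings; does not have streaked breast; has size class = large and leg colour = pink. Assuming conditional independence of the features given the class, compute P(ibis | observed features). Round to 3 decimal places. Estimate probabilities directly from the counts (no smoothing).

0.262

stork: (10/102) × (8/10) × (3/10) × (2/10) × (1/10) × (4/10) ≈ 0.000188235
ibis: (41/102) × (12/41) × (17/41) × (1/41) × (40/41) × (7/41) ≈ 0.000198177
heron: (51/102) × (5/51) × (12/51) × (19/51) × (16/51) × (14/51) ≈ 0.00037006
P(ibis | x) = 0.000198177 / 0.000756472 ≈ 0.262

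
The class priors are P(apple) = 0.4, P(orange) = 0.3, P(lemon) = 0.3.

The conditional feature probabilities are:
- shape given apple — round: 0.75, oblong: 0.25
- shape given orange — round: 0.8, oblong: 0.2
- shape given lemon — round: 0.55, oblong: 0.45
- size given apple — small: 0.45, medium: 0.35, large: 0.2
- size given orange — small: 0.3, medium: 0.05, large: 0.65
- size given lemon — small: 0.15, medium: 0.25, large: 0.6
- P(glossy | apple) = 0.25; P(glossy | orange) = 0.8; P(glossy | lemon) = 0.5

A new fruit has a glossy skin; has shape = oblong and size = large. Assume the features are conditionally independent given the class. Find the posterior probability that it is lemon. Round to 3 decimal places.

apple: 0.4 × 0.25 × 0.2 × 0.25 = 0.005
orange: 0.3 × 0.2 × 0.65 × 0.8 = 0.0312
lemon: 0.3 × 0.45 × 0.6 × 0.5 = 0.0405
P(lemon | x) = 0.0405 / 0.0767 ≈ 0.528

0.528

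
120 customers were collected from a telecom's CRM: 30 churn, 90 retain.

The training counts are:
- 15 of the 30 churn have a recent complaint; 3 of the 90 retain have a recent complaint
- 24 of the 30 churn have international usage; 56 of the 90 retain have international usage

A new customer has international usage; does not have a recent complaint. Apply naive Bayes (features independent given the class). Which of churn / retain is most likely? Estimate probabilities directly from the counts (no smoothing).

retain

churn: (30/120) × (15/30) × (24/30) = 0.1
retain: (90/120) × (87/90) × (56/90) ≈ 0.451111
Highest score → retain.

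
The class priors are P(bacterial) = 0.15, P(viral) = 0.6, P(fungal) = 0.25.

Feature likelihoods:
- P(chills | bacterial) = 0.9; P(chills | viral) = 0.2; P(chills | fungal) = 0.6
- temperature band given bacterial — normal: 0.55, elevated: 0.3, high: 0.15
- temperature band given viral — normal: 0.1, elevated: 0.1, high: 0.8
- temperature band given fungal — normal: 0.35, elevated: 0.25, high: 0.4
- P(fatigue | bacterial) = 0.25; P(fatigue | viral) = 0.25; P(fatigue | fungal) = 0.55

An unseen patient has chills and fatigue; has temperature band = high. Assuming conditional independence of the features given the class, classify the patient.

fungal

bacterial: 0.15 × 0.9 × 0.15 × 0.25 = 0.0050625
viral: 0.6 × 0.2 × 0.8 × 0.25 = 0.024
fungal: 0.25 × 0.6 × 0.4 × 0.55 = 0.033
Highest score → fungal.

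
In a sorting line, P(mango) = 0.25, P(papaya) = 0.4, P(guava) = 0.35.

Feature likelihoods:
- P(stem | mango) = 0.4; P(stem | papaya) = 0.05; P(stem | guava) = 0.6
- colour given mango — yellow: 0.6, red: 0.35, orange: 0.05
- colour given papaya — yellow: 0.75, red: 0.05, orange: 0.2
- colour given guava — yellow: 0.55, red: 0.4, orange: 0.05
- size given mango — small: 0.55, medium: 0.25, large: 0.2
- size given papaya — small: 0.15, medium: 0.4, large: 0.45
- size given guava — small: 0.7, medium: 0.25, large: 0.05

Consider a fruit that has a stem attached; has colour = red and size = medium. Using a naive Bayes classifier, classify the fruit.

guava

mango: 0.25 × 0.4 × 0.35 × 0.25 = 0.00875
papaya: 0.4 × 0.05 × 0.05 × 0.4 = 0.0004
guava: 0.35 × 0.6 × 0.4 × 0.25 = 0.021
Highest score → guava.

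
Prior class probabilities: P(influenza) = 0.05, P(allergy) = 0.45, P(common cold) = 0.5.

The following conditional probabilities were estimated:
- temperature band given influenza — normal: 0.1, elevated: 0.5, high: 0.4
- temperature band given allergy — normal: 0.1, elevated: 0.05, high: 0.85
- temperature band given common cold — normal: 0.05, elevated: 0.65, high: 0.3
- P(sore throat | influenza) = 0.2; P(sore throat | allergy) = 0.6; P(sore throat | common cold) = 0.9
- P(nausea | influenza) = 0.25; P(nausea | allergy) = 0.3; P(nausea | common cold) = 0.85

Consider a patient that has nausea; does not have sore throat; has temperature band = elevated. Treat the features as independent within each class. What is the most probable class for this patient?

common cold

influenza: 0.05 × 0.5 × (1−0.2) × 0.25 = 0.005
allergy: 0.45 × 0.05 × (1−0.6) × 0.3 = 0.0027
common cold: 0.5 × 0.65 × (1−0.9) × 0.85 = 0.027625
Highest score → common cold.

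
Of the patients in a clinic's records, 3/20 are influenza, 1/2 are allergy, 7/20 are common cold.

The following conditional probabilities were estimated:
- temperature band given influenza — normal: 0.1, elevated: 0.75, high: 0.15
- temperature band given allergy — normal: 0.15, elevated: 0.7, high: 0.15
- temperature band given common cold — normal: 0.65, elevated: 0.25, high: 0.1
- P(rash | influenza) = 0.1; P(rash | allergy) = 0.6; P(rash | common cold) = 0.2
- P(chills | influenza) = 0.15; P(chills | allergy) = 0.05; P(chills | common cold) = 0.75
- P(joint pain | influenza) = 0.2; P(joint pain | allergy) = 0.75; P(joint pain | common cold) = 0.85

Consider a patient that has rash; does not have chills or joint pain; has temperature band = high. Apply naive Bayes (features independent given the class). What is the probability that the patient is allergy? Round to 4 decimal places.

influenza: 0.15 × 0.15 × 0.1 × (1−0.15) × (1−0.2) = 0.00153
allergy: 0.5 × 0.15 × 0.6 × (1−0.05) × (1−0.75) = 0.0106875
common cold: 0.35 × 0.1 × 0.2 × (1−0.75) × (1−0.85) = 0.0002625
P(allergy | x) = 0.0106875 / 0.01248 ≈ 0.8564

0.8564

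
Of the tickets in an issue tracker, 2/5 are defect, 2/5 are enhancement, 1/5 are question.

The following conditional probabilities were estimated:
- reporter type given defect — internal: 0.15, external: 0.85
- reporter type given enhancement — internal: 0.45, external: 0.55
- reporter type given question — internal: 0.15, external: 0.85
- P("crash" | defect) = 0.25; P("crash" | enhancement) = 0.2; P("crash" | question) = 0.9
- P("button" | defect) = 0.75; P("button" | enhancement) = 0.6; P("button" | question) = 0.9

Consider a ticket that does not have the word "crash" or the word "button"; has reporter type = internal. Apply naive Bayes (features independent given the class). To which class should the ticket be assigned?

enhancement

defect: 0.4 × 0.15 × (1−0.25) × (1−0.75) = 0.01125
enhancement: 0.4 × 0.45 × (1−0.2) × (1−0.6) = 0.0576
question: 0.2 × 0.15 × (1−0.9) × (1−0.9) = 0.0003
Highest score → enhancement.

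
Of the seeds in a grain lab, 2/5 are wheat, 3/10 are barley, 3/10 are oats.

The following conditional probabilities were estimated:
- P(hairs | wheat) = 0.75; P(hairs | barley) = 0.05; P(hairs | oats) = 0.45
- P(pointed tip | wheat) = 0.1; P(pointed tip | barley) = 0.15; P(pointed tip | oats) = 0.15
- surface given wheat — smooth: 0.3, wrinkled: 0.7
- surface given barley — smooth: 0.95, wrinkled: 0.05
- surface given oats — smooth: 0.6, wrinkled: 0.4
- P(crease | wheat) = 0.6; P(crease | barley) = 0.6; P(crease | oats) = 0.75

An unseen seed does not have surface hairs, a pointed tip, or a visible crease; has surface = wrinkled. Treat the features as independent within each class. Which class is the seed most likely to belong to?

wheat

wheat: 0.4 × (1−0.75) × (1−0.1) × 0.7 × (1−0.6) = 0.0252
barley: 0.3 × (1−0.05) × (1−0.15) × 0.05 × (1−0.6) = 0.004845
oats: 0.3 × (1−0.45) × (1−0.15) × 0.4 × (1−0.75) = 0.014025
Highest score → wheat.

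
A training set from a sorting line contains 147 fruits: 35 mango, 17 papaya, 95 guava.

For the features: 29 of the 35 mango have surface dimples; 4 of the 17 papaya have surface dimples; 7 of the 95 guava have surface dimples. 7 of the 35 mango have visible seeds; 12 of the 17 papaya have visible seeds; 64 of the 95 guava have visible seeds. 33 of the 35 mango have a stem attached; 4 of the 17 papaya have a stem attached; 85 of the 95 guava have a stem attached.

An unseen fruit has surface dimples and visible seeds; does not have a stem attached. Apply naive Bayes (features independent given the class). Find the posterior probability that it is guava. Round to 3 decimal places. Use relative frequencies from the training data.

mango: (35/147) × (29/35) × (7/35) × (2/35) ≈ 0.00225462
papaya: (17/147) × (4/17) × (12/17) × (13/17) ≈ 0.0146882
guava: (95/147) × (7/95) × (64/95) × (10/95) ≈ 0.00337686
P(guava | x) = 0.00337686 / 0.02031968 ≈ 0.166

0.166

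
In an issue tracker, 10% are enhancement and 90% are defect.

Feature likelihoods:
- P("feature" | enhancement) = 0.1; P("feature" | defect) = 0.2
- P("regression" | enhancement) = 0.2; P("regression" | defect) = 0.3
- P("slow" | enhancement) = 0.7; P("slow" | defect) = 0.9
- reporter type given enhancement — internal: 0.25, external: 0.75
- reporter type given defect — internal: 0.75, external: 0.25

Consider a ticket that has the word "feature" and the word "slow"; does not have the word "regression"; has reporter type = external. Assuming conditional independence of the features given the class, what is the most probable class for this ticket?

defect

enhancement: 0.1 × 0.1 × (1−0.2) × 0.7 × 0.75 = 0.0042
defect: 0.9 × 0.2 × (1−0.3) × 0.9 × 0.25 = 0.02835
Highest score → defect.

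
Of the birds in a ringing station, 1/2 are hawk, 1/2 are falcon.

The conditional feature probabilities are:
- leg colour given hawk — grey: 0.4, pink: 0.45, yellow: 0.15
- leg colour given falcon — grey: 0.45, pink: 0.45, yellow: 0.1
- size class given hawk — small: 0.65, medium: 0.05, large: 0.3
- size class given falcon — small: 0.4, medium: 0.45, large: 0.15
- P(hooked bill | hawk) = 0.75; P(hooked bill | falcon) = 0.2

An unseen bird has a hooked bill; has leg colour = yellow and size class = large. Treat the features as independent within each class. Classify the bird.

hawk: 0.5 × 0.15 × 0.3 × 0.75 = 0.016875
falcon: 0.5 × 0.1 × 0.15 × 0.2 = 0.0015
Highest score → hawk.

hawk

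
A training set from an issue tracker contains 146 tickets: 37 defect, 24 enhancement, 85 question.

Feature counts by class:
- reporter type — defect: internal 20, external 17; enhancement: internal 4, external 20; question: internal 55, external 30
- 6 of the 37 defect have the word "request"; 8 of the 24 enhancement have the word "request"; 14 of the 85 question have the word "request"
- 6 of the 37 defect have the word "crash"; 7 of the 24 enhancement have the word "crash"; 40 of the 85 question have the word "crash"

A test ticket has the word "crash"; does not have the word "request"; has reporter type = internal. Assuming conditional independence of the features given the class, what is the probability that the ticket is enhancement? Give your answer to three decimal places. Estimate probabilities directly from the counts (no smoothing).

defect: (37/146) × (20/37) × (31/37) × (6/37) ≈ 0.0186117
enhancement: (24/146) × (4/24) × (16/24) × (7/24) ≈ 0.00532725
question: (85/146) × (55/85) × (71/85) × (40/85) ≈ 0.148078
P(enhancement | x) = 0.00532725 / 0.17201695 ≈ 0.031

0.031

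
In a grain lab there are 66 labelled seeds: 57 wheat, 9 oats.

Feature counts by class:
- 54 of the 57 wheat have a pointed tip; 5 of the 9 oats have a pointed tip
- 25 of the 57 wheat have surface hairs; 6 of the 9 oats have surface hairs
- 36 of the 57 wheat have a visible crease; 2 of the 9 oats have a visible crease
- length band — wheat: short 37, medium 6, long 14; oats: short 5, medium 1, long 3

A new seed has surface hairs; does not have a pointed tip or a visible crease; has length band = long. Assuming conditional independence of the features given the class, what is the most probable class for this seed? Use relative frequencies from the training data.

wheat: (57/66) × (3/57) × (25/57) × (21/57) × (14/57) ≈ 0.00180401
oats: (9/66) × (4/9) × (6/9) × (7/9) × (3/9) ≈ 0.0104751
Highest score → oats.

oats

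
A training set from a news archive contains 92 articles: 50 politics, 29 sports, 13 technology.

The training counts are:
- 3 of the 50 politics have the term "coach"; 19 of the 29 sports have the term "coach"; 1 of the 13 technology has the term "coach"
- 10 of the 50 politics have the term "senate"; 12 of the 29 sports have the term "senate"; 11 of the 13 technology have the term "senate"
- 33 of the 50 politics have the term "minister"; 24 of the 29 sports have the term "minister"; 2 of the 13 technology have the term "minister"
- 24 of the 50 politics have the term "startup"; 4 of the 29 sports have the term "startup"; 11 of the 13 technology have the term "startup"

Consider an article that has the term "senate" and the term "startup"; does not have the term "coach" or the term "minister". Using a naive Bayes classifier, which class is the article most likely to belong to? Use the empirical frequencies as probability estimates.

politics: (50/92) × (47/50) × (10/50) × (17/50) × (24/50) ≈ 0.0166748
sports: (29/92) × (10/29) × (12/29) × (5/29) × (4/29) ≈ 0.00106962
technology: (13/92) × (12/13) × (11/13) × (11/13) × (11/13) ≈ 0.0790208
Highest score → technology.

technology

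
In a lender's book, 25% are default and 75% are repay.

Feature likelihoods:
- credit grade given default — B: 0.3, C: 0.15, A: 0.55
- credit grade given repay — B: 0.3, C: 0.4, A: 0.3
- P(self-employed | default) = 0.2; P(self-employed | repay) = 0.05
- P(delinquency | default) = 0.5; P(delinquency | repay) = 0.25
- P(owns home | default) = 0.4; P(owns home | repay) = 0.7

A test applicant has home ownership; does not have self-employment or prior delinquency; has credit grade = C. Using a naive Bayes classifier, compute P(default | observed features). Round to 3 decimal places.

0.039

default: 0.25 × 0.15 × (1−0.2) × (1−0.5) × 0.4 = 0.006
repay: 0.75 × 0.4 × (1−0.05) × (1−0.25) × 0.7 = 0.149625
P(default | x) = 0.006 / 0.155625 ≈ 0.039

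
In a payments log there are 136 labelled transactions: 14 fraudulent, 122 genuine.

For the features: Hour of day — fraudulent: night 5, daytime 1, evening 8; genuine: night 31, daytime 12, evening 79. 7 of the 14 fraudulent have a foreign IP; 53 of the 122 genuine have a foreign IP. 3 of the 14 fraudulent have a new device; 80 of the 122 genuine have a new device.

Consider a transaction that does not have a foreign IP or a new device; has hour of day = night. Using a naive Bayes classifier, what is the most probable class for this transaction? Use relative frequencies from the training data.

fraudulent: (14/136) × (5/14) × (7/14) × (11/14) ≈ 0.0144433
genuine: (122/136) × (31/122) × (69/122) × (42/122) ≈ 0.0443815
Highest score → genuine.

genuine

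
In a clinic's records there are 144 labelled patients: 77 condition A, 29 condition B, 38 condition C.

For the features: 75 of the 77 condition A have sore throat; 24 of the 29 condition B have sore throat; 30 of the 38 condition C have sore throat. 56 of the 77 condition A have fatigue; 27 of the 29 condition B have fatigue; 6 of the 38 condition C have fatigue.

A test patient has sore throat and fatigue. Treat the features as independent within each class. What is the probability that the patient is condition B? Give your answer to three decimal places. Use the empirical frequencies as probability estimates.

condition A: (77/144) × (75/77) × (56/77) ≈ 0.378788
condition B: (29/144) × (24/29) × (27/29) ≈ 0.155172
condition C: (38/144) × (30/38) × (6/38) ≈ 0.0328947
P(condition B | x) = 0.155172 / 0.5668547 ≈ 0.274

0.274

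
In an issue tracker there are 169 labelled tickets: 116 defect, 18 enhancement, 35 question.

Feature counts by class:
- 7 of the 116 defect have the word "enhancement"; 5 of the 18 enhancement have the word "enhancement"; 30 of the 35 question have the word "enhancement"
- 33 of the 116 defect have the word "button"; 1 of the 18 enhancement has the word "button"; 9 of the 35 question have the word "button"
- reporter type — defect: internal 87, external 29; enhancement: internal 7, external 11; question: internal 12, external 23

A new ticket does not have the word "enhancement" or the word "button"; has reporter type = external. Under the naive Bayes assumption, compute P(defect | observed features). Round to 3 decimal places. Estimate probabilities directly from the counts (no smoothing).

0.662

defect: (116/169) × (109/116) × (83/116) × (29/116) ≈ 0.115372
enhancement: (18/169) × (13/18) × (17/18) × (11/18) ≈ 0.044397
question: (35/169) × (5/35) × (26/35) × (23/35) ≈ 0.0144427
P(defect | x) = 0.115372 / 0.1742117 ≈ 0.662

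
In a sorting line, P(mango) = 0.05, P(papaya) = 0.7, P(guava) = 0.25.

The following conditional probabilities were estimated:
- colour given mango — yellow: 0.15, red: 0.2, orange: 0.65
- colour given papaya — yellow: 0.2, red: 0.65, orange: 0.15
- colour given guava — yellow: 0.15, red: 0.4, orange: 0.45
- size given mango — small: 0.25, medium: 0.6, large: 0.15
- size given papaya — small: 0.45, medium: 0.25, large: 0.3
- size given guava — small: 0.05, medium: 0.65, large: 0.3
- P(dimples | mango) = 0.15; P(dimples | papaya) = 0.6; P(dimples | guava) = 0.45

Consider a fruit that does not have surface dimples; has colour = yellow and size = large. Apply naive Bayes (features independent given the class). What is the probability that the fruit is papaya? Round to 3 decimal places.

0.702

mango: 0.05 × 0.15 × 0.15 × (1−0.15) = 0.00095625
papaya: 0.7 × 0.2 × 0.3 × (1−0.6) = 0.0168
guava: 0.25 × 0.15 × 0.3 × (1−0.45) = 0.0061875
P(papaya | x) = 0.0168 / 0.02394375 ≈ 0.702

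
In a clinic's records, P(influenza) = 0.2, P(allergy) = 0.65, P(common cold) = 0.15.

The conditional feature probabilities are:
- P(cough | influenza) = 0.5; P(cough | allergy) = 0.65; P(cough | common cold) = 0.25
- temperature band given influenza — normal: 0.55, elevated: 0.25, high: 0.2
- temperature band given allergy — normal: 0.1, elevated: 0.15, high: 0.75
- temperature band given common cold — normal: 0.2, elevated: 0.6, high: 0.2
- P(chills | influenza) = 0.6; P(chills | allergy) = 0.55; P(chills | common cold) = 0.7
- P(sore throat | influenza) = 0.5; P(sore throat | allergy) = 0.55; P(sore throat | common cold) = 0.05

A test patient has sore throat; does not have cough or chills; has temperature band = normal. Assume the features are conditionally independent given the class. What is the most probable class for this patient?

influenza: 0.2 × (1−0.5) × 0.55 × (1−0.6) × 0.5 = 0.011
allergy: 0.65 × (1−0.65) × 0.1 × (1−0.55) × 0.55 = 0.005630625
common cold: 0.15 × (1−0.25) × 0.2 × (1−0.7) × 0.05 = 0.0003375
Highest score → influenza.

influenza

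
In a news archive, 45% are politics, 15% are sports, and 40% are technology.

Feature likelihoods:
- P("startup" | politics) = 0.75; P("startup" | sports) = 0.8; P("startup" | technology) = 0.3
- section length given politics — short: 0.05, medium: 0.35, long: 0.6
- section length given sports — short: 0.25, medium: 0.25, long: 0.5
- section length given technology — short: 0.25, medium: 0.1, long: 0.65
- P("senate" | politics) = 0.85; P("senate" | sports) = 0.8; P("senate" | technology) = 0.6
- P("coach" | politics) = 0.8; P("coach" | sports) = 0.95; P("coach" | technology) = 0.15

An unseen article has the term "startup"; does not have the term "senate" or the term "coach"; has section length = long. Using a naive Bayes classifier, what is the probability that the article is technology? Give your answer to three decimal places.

politics: 0.45 × 0.75 × 0.6 × (1−0.85) × (1−0.8) = 0.006075
sports: 0.15 × 0.8 × 0.5 × (1−0.8) × (1−0.95) = 0.0006
technology: 0.4 × 0.3 × 0.65 × (1−0.6) × (1−0.15) = 0.02652
P(technology | x) = 0.02652 / 0.033195 ≈ 0.799

0.799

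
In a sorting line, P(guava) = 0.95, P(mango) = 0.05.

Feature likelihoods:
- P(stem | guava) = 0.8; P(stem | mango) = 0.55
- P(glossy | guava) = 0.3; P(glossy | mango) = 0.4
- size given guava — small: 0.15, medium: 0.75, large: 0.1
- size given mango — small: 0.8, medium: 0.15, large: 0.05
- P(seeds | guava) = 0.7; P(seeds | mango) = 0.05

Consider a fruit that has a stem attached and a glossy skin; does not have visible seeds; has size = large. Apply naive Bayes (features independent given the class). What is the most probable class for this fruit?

guava: 0.95 × 0.8 × 0.3 × 0.1 × (1−0.7) = 0.00684
mango: 0.05 × 0.55 × 0.4 × 0.05 × (1−0.05) = 0.0005225
Highest score → guava.

guava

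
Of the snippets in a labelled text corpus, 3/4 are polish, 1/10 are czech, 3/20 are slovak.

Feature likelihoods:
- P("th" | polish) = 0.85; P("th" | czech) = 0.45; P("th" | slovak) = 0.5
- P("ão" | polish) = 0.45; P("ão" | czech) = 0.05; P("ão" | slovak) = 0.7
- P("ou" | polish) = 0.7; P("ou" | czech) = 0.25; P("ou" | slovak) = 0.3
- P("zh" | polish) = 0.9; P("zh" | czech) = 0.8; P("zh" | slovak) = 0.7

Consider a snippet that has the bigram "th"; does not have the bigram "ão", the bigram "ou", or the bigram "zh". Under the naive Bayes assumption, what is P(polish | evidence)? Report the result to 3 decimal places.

polish: 0.75 × 0.85 × (1−0.45) × (1−0.7) × (1−0.9) = 0.01051875
czech: 0.1 × 0.45 × (1−0.05) × (1−0.25) × (1−0.8) = 0.0064125
slovak: 0.15 × 0.5 × (1−0.7) × (1−0.3) × (1−0.7) = 0.004725
P(polish | x) = 0.01051875 / 0.02165625 ≈ 0.486

0.486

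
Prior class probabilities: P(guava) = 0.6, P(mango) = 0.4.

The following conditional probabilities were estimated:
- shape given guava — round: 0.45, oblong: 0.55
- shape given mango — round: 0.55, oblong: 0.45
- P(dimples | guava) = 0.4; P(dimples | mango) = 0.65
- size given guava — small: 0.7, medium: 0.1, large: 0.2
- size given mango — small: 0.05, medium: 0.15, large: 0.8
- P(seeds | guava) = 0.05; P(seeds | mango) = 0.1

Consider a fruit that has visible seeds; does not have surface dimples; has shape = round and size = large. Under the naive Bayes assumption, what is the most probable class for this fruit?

mango

guava: 0.6 × 0.45 × (1−0.4) × 0.2 × 0.05 = 0.00162
mango: 0.4 × 0.55 × (1−0.65) × 0.8 × 0.1 = 0.00616
Highest score → mango.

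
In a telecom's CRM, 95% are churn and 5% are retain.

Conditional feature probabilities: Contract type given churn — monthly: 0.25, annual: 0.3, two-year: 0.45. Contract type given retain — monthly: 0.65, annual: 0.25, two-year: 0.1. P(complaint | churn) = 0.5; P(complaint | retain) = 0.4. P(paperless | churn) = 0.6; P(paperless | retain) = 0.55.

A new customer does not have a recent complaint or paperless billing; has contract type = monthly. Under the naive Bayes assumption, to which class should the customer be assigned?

churn: 0.95 × 0.25 × (1−0.5) × (1−0.6) = 0.0475
retain: 0.05 × 0.65 × (1−0.4) × (1−0.55) = 0.008775
Highest score → churn.

churn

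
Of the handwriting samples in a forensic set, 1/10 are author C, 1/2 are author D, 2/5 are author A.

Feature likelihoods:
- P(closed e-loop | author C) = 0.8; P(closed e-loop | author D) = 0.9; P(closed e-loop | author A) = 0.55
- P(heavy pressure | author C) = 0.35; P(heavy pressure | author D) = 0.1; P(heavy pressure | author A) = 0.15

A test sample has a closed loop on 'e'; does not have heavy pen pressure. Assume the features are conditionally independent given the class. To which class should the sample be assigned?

author D

author C: 0.1 × 0.8 × (1−0.35) = 0.052
author D: 0.5 × 0.9 × (1−0.1) = 0.405
author A: 0.4 × 0.55 × (1−0.15) = 0.187
Highest score → author D.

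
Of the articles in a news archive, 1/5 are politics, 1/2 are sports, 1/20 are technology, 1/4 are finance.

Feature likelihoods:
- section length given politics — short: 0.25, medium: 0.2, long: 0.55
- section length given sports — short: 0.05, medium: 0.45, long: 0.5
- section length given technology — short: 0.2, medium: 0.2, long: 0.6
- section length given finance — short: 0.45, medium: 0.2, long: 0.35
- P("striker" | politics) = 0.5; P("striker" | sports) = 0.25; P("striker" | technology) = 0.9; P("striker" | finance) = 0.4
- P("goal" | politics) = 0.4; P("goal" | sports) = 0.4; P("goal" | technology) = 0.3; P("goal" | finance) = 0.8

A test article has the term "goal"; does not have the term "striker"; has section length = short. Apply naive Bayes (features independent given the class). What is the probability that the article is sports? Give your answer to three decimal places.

0.104

politics: 0.2 × 0.25 × (1−0.5) × 0.4 = 0.01
sports: 0.5 × 0.05 × (1−0.25) × 0.4 = 0.0075
technology: 0.05 × 0.2 × (1−0.9) × 0.3 = 0.0003
finance: 0.25 × 0.45 × (1−0.4) × 0.8 = 0.054
P(sports | x) = 0.0075 / 0.0718 ≈ 0.104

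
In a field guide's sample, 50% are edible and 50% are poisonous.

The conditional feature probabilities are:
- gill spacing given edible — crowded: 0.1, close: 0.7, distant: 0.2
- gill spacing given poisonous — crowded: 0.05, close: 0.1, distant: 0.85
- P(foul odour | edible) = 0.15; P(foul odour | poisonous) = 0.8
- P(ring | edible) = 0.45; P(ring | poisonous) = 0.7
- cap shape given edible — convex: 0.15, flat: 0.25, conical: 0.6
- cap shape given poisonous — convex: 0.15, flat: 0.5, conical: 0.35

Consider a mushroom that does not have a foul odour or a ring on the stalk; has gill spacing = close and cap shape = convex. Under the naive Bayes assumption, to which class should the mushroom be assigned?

edible

edible: 0.5 × 0.7 × (1−0.15) × (1−0.45) × 0.15 = 0.02454375
poisonous: 0.5 × 0.1 × (1−0.8) × (1−0.7) × 0.15 = 0.00045
Highest score → edible.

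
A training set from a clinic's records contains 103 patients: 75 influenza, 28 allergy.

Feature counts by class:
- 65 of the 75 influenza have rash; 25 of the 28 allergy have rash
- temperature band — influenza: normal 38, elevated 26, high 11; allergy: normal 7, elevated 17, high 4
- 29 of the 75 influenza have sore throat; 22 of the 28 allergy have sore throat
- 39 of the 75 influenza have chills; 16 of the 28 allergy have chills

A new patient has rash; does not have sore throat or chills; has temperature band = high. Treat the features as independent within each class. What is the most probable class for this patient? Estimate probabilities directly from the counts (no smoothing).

influenza: (75/103) × (65/75) × (11/75) × (46/75) × (36/75) ≈ 0.0272487
allergy: (28/103) × (25/28) × (4/28) × (6/28) × (12/28) ≈ 0.00318435
Highest score → influenza.

influenza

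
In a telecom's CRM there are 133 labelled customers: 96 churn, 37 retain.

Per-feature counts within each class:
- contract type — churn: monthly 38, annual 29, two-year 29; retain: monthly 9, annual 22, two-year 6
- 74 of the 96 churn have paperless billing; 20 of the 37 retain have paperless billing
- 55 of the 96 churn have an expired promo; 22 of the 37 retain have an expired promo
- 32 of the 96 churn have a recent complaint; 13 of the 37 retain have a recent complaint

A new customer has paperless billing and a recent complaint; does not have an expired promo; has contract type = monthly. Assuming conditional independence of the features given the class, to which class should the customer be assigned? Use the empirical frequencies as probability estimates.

churn: (96/133) × (38/96) × (74/96) × (41/96) × (32/96) ≈ 0.0313533
retain: (37/133) × (9/37) × (20/37) × (15/37) × (13/37) ≈ 0.00521015
Highest score → churn.

churn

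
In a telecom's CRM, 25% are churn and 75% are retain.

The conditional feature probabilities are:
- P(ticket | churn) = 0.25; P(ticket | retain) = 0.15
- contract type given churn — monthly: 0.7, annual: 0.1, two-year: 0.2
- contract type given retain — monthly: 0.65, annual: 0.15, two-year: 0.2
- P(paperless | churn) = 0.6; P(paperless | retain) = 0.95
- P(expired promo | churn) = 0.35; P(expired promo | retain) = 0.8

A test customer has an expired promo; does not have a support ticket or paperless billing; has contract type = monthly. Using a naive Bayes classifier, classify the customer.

churn

churn: 0.25 × (1−0.25) × 0.7 × (1−0.6) × 0.35 = 0.018375
retain: 0.75 × (1−0.15) × 0.65 × (1−0.95) × 0.8 = 0.016575
Highest score → churn.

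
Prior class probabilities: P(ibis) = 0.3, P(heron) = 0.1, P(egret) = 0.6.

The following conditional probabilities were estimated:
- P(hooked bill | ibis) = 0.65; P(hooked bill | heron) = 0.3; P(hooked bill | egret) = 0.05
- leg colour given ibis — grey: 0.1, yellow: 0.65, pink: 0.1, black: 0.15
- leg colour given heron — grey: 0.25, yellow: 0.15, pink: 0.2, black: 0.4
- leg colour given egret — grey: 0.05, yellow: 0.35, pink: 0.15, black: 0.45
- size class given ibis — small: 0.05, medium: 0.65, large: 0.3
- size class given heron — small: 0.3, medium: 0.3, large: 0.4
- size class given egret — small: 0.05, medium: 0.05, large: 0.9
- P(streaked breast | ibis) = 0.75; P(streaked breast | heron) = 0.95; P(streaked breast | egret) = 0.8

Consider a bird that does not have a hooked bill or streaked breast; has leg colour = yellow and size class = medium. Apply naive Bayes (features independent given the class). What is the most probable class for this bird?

ibis: 0.3 × (1−0.65) × 0.65 × 0.65 × (1−0.75) = 0.011090625
heron: 0.1 × (1−0.3) × 0.15 × 0.3 × (1−0.95) = 0.0001575
egret: 0.6 × (1−0.05) × 0.35 × 0.05 × (1−0.8) = 0.001995
Highest score → ibis.

ibis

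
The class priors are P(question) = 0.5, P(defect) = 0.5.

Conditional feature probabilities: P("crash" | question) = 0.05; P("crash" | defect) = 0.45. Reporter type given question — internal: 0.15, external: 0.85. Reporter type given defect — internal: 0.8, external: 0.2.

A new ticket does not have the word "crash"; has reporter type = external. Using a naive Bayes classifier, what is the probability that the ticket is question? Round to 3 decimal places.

0.880

question: 0.5 × (1−0.05) × 0.85 = 0.40375
defect: 0.5 × (1−0.45) × 0.2 = 0.055
P(question | x) = 0.40375 / 0.45875 ≈ 0.880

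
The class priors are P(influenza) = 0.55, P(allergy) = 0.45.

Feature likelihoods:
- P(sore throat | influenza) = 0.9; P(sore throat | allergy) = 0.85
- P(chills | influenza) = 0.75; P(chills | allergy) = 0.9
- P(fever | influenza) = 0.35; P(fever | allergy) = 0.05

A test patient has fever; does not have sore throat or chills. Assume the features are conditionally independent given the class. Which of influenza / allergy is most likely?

influenza: 0.55 × (1−0.9) × (1−0.75) × 0.35 = 0.0048125
allergy: 0.45 × (1−0.85) × (1−0.9) × 0.05 = 0.0003375
Highest score → influenza.

influenza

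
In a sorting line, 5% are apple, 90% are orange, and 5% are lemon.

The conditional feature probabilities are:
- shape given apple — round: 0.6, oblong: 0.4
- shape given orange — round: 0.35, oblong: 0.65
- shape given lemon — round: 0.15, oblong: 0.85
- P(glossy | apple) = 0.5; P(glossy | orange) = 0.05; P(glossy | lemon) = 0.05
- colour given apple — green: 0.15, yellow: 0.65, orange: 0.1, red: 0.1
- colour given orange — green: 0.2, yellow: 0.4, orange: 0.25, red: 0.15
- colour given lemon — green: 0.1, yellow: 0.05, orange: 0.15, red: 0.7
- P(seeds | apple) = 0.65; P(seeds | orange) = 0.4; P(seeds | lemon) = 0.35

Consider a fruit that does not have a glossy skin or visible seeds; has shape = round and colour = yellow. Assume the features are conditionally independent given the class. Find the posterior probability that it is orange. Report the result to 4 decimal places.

apple: 0.05 × 0.6 × (1−0.5) × 0.65 × (1−0.65) = 0.0034125
orange: 0.9 × 0.35 × (1−0.05) × 0.4 × (1−0.4) = 0.07182
lemon: 0.05 × 0.15 × (1−0.05) × 0.05 × (1−0.35) = 0.0002315625
P(orange | x) = 0.07182 / 0.0754640625 ≈ 0.9517

0.9517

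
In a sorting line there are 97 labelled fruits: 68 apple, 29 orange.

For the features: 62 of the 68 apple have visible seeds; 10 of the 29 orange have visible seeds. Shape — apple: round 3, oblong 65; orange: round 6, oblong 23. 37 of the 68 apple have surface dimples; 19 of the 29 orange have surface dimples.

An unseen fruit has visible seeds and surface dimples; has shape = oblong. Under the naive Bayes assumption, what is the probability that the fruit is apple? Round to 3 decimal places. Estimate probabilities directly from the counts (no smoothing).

0.861

apple: (68/97) × (62/68) × (65/68) × (37/68) ≈ 0.332443
orange: (29/97) × (10/29) × (23/29) × (19/29) ≈ 0.053569
P(apple | x) = 0.332443 / 0.386012 ≈ 0.861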